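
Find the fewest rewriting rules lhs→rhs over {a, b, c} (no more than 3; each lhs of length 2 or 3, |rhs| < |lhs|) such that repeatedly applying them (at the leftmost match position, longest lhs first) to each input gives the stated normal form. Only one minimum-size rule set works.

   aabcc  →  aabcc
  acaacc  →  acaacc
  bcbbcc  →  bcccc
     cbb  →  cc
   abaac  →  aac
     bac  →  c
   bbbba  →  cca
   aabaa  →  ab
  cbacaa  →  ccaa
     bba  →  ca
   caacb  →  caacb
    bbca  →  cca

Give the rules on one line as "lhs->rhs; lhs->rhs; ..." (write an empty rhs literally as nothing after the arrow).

  | aabcc
  | acaacc
  | bcbbcc => bcccc
  | cbb => cc

aaa->ab; ba->; bb->c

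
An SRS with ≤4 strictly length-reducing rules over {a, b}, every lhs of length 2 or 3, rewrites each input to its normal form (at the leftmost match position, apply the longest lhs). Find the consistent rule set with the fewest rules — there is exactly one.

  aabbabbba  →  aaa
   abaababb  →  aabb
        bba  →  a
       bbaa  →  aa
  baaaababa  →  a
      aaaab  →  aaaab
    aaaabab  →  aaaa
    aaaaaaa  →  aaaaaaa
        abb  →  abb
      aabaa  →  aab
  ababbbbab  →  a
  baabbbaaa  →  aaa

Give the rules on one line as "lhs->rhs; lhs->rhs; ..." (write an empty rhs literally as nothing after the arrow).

ba->; baa->b; bab->; bba->a

  | aabbabbba => aaabbba => aaaba => aaa
  | abaababb => abbabb => aabb
  | bba => a
  | bbaa => aa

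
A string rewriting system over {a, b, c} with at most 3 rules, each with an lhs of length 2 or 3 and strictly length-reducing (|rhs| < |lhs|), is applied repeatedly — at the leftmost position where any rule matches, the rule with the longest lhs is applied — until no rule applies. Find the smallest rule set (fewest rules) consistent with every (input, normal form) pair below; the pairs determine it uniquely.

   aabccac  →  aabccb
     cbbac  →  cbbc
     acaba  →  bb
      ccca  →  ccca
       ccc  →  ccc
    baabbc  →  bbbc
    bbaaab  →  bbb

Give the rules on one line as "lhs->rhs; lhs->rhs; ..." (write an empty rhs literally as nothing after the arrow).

  | aabccac => aabccb
  | cbbac => cbbc
  | acaba => baba => bba => bb
  | ccca

ac->b; ba->b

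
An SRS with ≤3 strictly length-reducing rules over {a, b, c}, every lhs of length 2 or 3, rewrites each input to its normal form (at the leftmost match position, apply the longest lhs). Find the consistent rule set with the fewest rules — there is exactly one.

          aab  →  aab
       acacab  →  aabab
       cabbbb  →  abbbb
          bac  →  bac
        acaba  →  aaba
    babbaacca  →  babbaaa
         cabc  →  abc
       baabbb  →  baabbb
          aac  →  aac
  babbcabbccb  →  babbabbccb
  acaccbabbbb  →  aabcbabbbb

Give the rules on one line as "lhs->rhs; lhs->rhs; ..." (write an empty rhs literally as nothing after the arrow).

  | aab
  | acacab => aabab
  | cabbbb => abbbb
  | bac

ca->a; cac->ab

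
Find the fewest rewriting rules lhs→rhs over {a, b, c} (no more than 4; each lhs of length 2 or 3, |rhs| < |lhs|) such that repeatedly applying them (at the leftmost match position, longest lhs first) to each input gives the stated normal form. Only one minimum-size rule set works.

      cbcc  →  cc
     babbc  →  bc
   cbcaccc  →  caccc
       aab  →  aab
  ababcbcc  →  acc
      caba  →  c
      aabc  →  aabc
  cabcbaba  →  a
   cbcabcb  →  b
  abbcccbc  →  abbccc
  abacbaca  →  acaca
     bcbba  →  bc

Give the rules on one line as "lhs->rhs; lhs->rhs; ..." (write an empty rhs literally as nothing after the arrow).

ba->c; cab->b; cb->

  | cbcc => cc
  | babbc => cbbc => bc
  | cbcaccc => caccc
  | aab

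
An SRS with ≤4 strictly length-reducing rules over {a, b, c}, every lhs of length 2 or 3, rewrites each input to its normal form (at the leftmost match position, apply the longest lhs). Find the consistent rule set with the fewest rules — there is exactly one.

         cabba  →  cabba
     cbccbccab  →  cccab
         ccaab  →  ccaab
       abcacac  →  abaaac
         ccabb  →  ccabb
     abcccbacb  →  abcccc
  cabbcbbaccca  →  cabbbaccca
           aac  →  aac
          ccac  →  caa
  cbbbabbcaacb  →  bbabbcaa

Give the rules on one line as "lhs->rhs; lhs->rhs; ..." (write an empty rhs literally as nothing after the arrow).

  | cabba
  | cbccbccab => ccbccab => cccab
  | ccaab
  | abcacac => abaaac

cac->aa; cb->; cba->cc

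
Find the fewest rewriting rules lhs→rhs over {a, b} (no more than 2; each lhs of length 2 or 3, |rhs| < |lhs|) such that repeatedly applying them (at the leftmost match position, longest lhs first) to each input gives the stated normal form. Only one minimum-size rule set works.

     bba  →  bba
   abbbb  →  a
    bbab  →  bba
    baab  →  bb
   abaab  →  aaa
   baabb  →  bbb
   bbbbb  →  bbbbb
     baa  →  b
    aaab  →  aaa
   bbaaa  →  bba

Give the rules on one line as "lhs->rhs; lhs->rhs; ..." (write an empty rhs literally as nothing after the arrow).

  | bba
  | abbbb => abbb => abb => ab => a
  | bbab => bba
  | baab => bb

ab->a; baa->b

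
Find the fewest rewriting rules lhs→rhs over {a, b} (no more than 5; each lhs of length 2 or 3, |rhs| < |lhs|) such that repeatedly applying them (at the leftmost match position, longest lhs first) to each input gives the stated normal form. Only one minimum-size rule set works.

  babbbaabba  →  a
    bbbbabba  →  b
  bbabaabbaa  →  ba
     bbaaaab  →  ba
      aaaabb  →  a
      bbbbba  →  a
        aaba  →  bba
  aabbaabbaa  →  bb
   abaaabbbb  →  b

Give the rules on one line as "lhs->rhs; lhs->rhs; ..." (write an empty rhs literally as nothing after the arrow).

  | babbbaabba => bbaabba => bbbbba => abba => a
  | bbbbabba => ababba => aabba => bbba => aa => b
  | bbabaabbaa => bbaaabbaa => bbbabbaa => aabbaa => bbbaa => aaa => ba
  | bbaaaab => bbbaab => aaab => bab => ba

aa->b; ab->a; abb->; bbb->a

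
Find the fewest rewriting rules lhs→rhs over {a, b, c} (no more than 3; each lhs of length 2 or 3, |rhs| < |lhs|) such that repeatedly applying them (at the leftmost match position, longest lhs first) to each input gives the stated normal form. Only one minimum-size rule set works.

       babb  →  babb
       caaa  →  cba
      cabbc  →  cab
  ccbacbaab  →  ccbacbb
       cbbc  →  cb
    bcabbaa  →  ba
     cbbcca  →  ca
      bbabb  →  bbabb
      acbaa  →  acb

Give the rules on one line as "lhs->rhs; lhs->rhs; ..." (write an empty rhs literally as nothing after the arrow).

  | babb
  | caaa => cba
  | cabbc => cab
  | ccbacbaab => ccbacaab => ccbacbb

aa->b; baa->aa; bc->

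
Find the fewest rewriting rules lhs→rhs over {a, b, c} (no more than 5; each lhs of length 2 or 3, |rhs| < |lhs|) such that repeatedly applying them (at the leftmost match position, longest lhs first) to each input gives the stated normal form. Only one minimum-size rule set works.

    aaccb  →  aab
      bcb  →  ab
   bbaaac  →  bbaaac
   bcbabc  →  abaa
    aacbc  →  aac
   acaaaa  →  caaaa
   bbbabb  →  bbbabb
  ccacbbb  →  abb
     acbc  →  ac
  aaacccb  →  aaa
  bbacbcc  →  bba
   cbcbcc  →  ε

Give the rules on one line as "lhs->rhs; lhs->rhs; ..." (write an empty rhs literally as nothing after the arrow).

  | aaccb => aab
  | bcb => ab
  | bbaaac
  | bcbabc => ababc => abaa

aca->ca; bc->a; cb->; cc->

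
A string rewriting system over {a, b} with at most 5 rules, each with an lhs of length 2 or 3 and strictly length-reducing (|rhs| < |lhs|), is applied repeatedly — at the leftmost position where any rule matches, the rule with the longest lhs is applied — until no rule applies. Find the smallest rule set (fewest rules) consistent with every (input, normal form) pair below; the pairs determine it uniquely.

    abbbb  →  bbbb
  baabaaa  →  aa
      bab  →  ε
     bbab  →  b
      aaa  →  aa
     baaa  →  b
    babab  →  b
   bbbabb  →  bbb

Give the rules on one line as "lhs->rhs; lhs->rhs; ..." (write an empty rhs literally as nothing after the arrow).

aaa->aa; ab->b; ba->b; bab->

  | abbbb => bbbb
  | baabaaa => babaaa => aaa => aa
  | bab => ε
  | bbab => b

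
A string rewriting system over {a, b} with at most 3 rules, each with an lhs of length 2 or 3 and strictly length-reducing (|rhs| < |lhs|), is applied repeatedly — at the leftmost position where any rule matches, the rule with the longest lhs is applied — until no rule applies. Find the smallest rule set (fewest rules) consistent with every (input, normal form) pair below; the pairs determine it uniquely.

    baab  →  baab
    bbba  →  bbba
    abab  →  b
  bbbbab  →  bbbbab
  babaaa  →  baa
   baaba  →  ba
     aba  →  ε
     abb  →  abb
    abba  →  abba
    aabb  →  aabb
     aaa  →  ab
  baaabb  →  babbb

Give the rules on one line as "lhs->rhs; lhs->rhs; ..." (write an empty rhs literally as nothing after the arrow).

aaa->ab; aba->

  | baab
  | bbba
  | abab => b
  | bbbbab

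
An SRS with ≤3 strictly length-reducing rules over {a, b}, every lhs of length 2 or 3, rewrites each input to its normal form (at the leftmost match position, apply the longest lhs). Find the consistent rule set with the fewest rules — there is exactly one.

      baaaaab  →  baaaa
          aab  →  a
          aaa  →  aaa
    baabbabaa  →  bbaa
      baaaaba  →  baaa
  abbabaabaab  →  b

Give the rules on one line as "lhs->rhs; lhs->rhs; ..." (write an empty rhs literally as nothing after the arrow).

ab->; aba->

  | baaaaab => baaaa
  | aab => a
  | aaa
  | baabbabaa => bababaa => bbaa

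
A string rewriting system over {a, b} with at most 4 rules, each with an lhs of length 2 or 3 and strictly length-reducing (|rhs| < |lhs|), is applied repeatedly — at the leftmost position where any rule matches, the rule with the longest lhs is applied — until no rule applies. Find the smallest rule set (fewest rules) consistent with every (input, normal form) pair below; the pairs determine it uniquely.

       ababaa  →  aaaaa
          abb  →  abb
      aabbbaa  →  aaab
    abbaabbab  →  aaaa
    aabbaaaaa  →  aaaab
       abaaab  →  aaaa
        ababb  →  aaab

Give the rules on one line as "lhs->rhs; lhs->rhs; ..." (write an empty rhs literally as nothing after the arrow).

  | ababaa => aaaaa
  | abb
  | aabbbaa => aabbaa => aabaa => aaab
  | abbaabbab => abaabbab => aabbbab => aabbab => aabab => aaaa

ba->b; baa->ab; bab->aa; bba->ba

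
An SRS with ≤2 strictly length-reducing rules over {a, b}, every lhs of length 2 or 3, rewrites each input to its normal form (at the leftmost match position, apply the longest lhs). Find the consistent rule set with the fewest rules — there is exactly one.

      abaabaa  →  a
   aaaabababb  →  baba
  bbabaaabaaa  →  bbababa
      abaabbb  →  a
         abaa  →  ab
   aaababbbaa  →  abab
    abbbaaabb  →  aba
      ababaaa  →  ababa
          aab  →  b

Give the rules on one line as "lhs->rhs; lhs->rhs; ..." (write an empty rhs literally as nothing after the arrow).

aa->; abb->a

  | abaabaa => abbaa => aaa => a
  | aaaabababb => aabababb => bababb => baba
  | bbabaaabaaa => bbababaaa => bbababa
  | abaabbb => abbbb => abb => a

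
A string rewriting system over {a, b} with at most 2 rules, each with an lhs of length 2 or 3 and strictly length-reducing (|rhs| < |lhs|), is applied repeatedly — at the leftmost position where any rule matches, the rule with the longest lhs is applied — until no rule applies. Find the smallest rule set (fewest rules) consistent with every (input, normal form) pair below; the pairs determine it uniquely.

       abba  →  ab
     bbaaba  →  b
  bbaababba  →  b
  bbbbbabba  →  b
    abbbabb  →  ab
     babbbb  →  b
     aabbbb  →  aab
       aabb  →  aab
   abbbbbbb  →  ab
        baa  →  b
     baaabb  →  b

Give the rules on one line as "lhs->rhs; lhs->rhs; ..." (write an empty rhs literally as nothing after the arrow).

  | abba => aba => ab
  | bbaaba => baaba => baba => bba => ba => b
  | bbaababba => baababba => bababba => bbabba => babba => bbba => bba => ba => b
  | bbbbbabba => bbbbabba => bbbabba => bbabba => babba => bbba => bba => ba => b

ba->b; bb->b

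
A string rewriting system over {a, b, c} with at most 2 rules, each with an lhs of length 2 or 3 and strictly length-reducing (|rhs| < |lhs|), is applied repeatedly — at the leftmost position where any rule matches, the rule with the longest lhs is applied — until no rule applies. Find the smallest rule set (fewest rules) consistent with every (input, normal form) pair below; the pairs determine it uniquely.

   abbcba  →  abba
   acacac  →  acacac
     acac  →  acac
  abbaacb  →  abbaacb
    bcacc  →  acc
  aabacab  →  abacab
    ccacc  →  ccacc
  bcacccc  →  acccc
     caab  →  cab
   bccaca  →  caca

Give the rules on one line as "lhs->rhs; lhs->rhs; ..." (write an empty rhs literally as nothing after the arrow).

aab->ab; bc->

  | abbcba => abba
  | acacac
  | acac
  | abbaacb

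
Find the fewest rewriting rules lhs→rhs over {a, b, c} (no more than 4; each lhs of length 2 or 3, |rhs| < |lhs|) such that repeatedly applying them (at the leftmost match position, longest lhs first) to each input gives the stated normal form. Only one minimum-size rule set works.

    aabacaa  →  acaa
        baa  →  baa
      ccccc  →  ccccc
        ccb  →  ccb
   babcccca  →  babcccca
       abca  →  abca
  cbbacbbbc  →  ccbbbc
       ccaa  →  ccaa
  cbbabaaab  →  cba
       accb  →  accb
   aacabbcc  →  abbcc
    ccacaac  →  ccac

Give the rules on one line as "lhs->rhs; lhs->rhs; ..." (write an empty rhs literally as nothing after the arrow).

  | aabacaa => acaa
  | baa
  | ccccc
  | ccb

aab->; aac->; bba->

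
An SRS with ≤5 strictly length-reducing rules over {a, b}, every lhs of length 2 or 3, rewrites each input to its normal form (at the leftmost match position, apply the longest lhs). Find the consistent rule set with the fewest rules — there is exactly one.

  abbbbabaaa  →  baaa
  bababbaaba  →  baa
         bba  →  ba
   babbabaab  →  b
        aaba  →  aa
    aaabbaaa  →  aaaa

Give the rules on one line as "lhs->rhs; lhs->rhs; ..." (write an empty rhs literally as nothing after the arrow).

ab->b; aba->a; abb->b; bb->b

  | abbbbabaaa => bbbabaaa => bbabaaa => babaaa => baaa
  | bababbaaba => babbaaba => bbaaba => baaba => baa
  | bba => ba
  | babbabaab => bbabaab => babaab => baab => bab => bb => b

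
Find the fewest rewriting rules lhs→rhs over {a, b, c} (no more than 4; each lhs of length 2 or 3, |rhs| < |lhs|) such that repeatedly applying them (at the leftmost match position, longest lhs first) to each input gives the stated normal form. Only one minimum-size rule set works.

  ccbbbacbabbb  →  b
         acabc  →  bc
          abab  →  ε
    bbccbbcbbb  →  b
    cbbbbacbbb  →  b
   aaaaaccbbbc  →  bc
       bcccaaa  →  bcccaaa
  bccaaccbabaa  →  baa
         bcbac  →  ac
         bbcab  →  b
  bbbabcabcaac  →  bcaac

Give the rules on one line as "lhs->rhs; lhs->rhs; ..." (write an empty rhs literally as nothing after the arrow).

  | ccbbbacbabbb => cbbbacbabbb => bbbacbabbb => bacbabbb => bababbb => bbabbb => abbb => bbb => b
  | acabc => acbc => abc => bc
  | abab => bab => bb => ε
  | bbccbbcbbb => ccbbcbbb => cbbcbbb => bbcbbb => cbbb => bbb => b

ab->b; bb->; cb->b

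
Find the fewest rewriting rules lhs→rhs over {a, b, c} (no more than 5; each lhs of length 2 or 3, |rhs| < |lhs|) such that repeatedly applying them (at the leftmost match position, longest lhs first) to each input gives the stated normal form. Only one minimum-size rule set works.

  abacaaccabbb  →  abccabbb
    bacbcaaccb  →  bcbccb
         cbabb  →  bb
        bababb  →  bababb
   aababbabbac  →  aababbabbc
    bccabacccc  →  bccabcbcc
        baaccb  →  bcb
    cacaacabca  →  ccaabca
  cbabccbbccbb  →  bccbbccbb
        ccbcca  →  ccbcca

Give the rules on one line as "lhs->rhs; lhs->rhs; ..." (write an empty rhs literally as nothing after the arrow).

aac->a; ac->c; acc->cb; cba->

  | abacaaccabbb => abcaaccabbb => abcacabbb => abccabbb
  | bacbcaaccb => bcbcaaccb => bcbcacb => bcbccb
  | cbabb => bb
  | bababb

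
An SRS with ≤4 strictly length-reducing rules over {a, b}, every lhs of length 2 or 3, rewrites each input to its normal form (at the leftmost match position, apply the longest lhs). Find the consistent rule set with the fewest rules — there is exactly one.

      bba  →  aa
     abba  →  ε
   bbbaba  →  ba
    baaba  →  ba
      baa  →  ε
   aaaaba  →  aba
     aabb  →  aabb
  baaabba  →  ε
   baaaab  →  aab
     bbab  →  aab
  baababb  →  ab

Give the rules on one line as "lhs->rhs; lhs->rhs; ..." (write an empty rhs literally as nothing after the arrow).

aaa->; baa->; bab->a; bba->aa

  | bba => aa
  | abba => aaa => ε
  | bbbaba => baaba => ba
  | baaba => ba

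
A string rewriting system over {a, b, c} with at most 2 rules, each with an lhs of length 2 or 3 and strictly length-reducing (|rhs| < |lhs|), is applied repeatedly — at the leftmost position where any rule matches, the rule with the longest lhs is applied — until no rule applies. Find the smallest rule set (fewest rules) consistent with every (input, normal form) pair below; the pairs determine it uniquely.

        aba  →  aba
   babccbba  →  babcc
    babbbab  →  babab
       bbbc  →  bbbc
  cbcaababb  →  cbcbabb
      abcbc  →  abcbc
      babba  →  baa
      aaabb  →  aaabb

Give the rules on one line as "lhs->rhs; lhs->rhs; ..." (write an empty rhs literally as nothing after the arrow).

bba->a; ca->c

  | aba
  | babccbba => babcca => babcc
  | babbbab => babab
  | bbbc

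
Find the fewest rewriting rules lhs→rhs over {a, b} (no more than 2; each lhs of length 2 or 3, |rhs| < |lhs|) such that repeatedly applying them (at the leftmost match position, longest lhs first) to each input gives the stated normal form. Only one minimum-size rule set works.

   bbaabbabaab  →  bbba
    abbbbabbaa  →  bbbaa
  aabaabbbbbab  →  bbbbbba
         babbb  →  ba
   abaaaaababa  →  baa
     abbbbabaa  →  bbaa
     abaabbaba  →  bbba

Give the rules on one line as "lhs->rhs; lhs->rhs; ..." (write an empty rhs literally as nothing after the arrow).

  | bbaabbabaab => bbaababaab => bbabbaab => bbabaab => bbbab => bbba
  | abbbbabbaa => abbbabbaa => abbabbaa => ababbaa => bbbaa
  | aabaabbbbbab => ababbbbbab => bbbbbbab => bbbbbba
  | babbb => babb => bab => ba

ab->a; aba->b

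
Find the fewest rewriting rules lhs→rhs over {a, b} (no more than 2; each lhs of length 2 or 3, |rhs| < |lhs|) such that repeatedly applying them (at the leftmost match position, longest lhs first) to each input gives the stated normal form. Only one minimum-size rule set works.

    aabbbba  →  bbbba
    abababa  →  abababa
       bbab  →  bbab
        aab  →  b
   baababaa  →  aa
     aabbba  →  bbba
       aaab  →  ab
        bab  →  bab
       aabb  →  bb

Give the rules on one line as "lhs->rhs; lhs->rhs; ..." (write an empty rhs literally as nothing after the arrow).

  | aabbbba => bbbba
  | abababa
  | bbab
  | aab => b

aab->b; baa->a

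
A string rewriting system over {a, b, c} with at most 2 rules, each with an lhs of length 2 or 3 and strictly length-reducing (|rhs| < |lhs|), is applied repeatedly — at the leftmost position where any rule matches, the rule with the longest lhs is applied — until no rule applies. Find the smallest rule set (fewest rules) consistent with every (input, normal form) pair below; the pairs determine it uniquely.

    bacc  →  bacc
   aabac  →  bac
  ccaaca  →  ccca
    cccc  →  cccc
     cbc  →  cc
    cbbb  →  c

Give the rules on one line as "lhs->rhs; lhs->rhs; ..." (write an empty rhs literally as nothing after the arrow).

  | bacc
  | aabac => bac
  | ccaaca => ccca
  | cccc

aa->; cb->c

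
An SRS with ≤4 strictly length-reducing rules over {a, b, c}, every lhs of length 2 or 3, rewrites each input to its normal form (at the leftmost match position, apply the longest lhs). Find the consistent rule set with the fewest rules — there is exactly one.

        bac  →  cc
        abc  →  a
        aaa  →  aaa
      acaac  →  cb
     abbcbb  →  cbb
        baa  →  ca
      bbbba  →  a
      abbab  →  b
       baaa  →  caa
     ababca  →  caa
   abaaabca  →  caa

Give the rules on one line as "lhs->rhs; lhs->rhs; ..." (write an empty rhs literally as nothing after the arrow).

  | bac => cc
  | abc => bc => a
  | aaa
  | acaac => baac => cac => cb

ab->b; ac->b; ba->c; bc->a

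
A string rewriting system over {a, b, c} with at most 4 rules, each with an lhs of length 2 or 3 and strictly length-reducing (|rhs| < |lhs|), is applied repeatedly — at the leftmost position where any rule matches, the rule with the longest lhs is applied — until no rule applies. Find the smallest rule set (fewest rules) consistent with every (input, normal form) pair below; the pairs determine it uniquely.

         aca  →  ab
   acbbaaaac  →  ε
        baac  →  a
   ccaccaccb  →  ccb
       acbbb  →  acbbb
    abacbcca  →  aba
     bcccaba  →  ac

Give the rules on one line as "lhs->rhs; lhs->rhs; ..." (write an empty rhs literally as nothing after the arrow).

aa->; bba->; bc->a; ca->b

  | aca => ab
  | acbbaaaac => acaaac => abaac => abc => aa => ε
  | baac => bc => a
  | ccaccaccb => cbccaccb => cacaccb => bcaccb => aaccb => ccb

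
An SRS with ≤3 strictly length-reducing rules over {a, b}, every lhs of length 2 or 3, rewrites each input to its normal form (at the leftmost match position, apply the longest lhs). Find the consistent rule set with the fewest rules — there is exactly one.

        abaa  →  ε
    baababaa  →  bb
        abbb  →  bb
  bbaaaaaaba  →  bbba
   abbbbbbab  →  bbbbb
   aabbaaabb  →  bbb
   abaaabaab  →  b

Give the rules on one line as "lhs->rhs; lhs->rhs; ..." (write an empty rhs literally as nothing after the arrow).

  | abaa => aa => ε
  | baababaa => bbabaa => bbaa => bb
  | abbb => bb
  | bbaaaaaaba => bbaaaaba => bbaaba => bbba

aa->; ab->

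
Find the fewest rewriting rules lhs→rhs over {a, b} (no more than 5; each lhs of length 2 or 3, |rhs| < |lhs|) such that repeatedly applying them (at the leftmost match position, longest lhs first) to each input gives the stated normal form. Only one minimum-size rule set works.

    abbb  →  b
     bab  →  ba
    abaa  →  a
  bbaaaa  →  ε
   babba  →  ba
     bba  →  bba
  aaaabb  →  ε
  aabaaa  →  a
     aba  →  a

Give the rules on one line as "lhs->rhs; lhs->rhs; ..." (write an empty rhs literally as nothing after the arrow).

aa->a; ab->a; abb->; baa->

  | abbb => b
  | bab => ba
  | abaa => aaa => aa => a
  | bbaaaa => baa => ε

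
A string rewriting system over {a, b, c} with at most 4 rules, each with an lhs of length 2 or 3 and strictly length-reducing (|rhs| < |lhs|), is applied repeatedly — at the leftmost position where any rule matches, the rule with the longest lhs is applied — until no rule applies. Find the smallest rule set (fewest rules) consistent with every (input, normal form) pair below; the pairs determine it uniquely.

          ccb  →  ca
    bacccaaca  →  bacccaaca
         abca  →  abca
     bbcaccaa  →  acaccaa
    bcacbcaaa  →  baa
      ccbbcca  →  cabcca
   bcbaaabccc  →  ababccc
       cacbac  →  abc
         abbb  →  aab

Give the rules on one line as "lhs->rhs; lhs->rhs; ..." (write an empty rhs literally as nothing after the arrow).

aaa->bb; bb->a; cb->a

  | ccb => ca
  | bacccaaca
  | abca
  | bbcaccaa => acaccaa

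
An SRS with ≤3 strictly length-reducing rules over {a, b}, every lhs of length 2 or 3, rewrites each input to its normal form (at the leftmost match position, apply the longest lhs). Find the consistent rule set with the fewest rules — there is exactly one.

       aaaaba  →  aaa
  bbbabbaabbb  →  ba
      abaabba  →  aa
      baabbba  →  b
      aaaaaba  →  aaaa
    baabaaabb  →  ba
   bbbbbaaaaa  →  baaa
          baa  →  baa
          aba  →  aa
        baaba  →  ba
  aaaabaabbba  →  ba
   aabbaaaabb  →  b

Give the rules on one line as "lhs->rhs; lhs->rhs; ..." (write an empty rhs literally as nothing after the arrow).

aab->; ab->a; bba->

  | aaaaba => aaa
  | bbbabbaabbb => bbbaabbb => babbb => babb => bab => ba
  | abaabba => aaabba => aba => aa
  | baabbba => bbba => b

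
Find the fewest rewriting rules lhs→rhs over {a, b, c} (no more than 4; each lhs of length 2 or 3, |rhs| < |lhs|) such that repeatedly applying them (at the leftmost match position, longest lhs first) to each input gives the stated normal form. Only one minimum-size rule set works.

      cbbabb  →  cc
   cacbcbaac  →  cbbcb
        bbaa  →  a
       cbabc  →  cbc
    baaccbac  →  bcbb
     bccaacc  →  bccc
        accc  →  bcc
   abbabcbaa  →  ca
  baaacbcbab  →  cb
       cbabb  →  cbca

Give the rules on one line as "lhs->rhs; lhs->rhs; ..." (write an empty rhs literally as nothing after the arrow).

ab->; abb->ca; ac->b; bba->ab

  | cbbabb => cabbb => ccab => cc
  | cacbcbaac => cbbcbaac => cbbcbab => cbbcb
  | bbaa => aba => a
  | cbabc => cbc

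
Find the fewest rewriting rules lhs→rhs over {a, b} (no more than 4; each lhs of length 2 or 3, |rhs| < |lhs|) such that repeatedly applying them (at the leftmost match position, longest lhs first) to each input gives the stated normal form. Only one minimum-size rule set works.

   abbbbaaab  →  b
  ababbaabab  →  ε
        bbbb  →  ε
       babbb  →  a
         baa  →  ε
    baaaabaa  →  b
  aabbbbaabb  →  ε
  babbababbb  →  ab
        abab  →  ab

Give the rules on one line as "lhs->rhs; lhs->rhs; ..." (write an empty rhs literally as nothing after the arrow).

aa->b; aba->a; bab->a; bb->

  | abbbbaaab => abbaaab => aaaab => baab => bbb => b
  | ababbaabab => abbaabab => aaabab => babab => aab => bb => ε
  | bbbb => bb => ε
  | babbb => abb => a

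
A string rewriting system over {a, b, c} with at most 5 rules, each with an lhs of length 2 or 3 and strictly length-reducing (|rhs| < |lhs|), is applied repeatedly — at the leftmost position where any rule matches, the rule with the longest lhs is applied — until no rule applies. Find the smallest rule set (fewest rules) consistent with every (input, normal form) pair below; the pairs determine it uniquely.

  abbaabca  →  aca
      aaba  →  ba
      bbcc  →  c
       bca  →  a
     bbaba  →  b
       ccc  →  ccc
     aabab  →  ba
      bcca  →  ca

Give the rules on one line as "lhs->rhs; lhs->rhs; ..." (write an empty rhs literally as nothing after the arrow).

  | abbaabca => abaabca => aaabca => abca => aca
  | aaba => ba
  | bbcc => bcc => c
  | bca => a

aa->; ab->a; bb->b; bc->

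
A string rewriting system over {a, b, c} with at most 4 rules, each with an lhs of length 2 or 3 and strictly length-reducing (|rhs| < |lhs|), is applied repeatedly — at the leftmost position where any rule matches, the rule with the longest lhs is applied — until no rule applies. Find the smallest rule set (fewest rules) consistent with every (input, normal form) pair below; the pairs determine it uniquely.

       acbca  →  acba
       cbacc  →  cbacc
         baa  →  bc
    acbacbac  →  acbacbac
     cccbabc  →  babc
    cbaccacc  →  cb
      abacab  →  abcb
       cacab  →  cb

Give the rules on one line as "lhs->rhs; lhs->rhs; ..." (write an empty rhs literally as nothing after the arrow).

  | acbca => acba
  | cbacc
  | baa => bc
  | acbacbac

aa->c; ca->a; ccc->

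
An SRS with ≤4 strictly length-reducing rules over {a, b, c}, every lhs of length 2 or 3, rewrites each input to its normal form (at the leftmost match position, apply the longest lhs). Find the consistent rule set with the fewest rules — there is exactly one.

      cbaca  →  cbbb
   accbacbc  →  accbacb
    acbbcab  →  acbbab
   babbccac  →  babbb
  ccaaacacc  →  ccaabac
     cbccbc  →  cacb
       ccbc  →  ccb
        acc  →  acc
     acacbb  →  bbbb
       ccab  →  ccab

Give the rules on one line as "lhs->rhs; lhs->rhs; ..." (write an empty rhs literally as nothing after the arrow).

  | cbaca => cbbb
  | accbacbc => accbacb
  | acbbcab => acbbab
  | babbccac => babacac => babbbc => babbb

aca->bb; bc->b; bcc->ac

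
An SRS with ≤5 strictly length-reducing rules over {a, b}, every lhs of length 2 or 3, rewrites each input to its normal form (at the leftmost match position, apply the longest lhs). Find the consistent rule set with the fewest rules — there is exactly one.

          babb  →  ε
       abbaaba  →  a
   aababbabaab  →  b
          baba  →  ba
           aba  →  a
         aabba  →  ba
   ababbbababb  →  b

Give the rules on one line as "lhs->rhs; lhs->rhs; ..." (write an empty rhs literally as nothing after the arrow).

  | babb => bb => ε
  | abbaaba => baaba => baaa => bba => a
  | aababbabaab => aaabbabaab => babbabaab => bbabaab => abaab => aab => aa => b
  | baba => ba

aa->b; aab->aa; ab->; bb->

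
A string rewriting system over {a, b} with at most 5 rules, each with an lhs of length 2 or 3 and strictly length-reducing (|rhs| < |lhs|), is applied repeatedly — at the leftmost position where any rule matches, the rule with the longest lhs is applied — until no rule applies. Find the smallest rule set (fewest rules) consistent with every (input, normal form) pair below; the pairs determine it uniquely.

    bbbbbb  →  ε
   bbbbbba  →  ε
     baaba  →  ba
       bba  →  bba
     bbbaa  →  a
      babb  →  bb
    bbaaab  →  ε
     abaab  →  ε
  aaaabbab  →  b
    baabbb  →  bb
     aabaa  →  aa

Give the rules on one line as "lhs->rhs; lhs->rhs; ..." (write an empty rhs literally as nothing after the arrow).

aaa->; ab->; aba->; bbb->ab

  | bbbbbb => abbbb => bbb => ab => ε
  | bbbbbba => abbbba => bbba => aba => ε
  | baaba => ba
  | bba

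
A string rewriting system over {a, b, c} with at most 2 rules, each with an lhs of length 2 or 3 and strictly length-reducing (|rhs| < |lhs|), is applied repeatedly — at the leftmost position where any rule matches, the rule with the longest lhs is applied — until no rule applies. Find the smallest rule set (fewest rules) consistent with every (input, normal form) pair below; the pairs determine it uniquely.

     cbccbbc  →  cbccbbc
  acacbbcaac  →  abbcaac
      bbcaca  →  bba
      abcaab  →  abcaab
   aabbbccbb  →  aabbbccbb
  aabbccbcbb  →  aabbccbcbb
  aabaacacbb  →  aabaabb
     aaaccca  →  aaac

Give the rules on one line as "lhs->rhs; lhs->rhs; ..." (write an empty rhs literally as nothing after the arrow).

  | cbccbbc
  | acacbbcaac => abbcaac
  | bbcaca => bba
  | abcaab

cac->; cca->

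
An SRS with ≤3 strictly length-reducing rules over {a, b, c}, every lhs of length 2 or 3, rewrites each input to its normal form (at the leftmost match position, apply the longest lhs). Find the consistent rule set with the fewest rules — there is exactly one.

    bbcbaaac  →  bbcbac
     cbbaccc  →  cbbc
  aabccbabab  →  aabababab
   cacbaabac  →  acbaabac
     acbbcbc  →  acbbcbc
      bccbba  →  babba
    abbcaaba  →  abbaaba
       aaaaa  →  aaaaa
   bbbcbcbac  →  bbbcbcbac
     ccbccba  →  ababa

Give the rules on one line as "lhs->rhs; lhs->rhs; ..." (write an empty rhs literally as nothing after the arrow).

  | bbcbaaac => bbcbac
  | cbbaccc => cbbaac => cbbc
  | aabccbabab => aabababab
  | cacbaabac => acbaabac

aac->c; ca->a; cc->a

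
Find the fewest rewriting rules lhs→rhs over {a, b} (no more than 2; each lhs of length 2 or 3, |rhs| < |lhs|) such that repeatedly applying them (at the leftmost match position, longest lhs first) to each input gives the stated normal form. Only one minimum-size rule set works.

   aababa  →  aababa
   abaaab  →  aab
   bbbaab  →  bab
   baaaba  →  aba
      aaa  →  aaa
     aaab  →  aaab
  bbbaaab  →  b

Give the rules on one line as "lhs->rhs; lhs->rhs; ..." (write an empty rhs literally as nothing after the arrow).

baa->; bba->

  | aababa
  | abaaab => aab
  | bbbaab => bab
  | baaaba => aba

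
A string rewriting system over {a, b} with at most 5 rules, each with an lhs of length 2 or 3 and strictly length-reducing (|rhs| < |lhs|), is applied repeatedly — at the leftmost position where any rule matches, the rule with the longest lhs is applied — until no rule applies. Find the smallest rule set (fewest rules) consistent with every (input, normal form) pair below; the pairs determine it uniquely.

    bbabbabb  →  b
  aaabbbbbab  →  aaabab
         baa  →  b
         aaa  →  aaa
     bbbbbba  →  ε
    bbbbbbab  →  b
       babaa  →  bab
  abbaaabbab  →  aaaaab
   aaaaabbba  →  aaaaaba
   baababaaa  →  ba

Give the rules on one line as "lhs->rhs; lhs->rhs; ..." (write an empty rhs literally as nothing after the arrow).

  | bbabbabb => bbabb => bb => b
  | aaabbbbbab => aaabbbab => aaabab
  | baa => b
  | aaa

abb->a; baa->b; bb->b; bba->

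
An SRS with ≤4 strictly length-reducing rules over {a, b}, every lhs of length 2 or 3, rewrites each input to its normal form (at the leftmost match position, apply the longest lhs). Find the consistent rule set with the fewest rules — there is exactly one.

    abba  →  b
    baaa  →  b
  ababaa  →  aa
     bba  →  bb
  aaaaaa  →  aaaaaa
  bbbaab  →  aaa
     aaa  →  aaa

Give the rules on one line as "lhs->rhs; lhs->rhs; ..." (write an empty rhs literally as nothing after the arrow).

ab->; ba->b; bbb->aa

  | abba => ba => b
  | baaa => baa => ba => b
  | ababaa => abaa => aa
  | bba => bb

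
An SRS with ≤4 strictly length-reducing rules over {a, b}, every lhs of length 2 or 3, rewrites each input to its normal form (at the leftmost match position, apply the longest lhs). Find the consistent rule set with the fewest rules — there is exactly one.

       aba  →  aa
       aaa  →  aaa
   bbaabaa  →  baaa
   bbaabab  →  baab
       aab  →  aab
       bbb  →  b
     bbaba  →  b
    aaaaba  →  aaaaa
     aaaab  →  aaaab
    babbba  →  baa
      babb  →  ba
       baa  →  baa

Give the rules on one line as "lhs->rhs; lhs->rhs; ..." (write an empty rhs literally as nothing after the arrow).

  | aba => aa
  | aaa
  | bbaabaa => babaa => baaa
  | bbaabab => babab => baab

aba->aa; bb->; bba->b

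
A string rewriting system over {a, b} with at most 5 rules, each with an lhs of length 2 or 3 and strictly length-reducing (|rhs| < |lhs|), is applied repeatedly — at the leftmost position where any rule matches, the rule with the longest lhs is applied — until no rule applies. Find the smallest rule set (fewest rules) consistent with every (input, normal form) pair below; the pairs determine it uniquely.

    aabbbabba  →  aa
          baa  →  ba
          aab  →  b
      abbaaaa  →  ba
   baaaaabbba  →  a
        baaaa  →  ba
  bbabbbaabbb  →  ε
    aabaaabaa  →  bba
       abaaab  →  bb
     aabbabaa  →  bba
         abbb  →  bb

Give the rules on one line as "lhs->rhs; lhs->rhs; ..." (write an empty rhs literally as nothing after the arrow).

ab->b; abb->ba; baa->ba; bbb->

  | aabbbabba => abababba => bababba => bbabba => bbbaa => aa
  | baa => ba
  | aab => ab => b
  | abbaaaa => baaaaa => baaaa => baaa => baa => ba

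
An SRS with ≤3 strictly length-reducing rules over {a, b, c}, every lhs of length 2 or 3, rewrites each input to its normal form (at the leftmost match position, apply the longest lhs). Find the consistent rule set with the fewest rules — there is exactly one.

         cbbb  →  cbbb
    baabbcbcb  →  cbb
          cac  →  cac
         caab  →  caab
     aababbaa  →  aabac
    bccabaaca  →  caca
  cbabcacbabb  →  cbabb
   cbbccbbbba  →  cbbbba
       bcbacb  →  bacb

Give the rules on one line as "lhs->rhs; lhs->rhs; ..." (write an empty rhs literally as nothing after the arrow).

  | cbbb
  | baabbcbcb => ccbbcbcb => cbbcbcb => cbbcb => cbb
  | cac
  | caab

baa->cc; bc->; cc->c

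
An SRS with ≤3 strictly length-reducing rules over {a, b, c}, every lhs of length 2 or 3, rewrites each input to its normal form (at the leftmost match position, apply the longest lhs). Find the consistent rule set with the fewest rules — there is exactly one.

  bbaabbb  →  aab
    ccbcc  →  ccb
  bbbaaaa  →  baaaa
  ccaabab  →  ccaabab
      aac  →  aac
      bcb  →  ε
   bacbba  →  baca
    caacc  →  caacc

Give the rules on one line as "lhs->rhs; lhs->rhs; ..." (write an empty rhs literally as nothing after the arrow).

  | bbaabbb => aabbb => aab
  | ccbcc => ccbc => ccb
  | bbbaaaa => baaaa
  | ccaabab

bb->; bc->b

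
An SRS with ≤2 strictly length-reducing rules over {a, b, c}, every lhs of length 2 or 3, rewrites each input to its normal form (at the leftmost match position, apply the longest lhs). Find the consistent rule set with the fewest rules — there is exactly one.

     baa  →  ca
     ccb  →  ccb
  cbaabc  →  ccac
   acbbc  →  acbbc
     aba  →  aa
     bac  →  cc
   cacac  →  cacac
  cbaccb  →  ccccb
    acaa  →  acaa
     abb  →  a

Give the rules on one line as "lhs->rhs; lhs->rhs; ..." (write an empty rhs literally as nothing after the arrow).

ab->a; ba->c

  | baa => ca
  | ccb
  | cbaabc => ccabc => ccac
  | acbbc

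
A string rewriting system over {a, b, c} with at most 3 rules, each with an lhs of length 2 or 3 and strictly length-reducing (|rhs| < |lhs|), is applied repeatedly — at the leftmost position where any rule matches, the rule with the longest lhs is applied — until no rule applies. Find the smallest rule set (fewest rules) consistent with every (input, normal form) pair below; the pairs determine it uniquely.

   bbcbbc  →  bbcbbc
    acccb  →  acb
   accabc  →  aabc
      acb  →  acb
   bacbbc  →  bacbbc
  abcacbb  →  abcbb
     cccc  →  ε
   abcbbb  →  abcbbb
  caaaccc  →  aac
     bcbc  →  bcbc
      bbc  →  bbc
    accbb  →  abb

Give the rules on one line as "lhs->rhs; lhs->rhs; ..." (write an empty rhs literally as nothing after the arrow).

  | bbcbbc
  | acccb => acb
  | accabc => aabc
  | acb

ca->; cc->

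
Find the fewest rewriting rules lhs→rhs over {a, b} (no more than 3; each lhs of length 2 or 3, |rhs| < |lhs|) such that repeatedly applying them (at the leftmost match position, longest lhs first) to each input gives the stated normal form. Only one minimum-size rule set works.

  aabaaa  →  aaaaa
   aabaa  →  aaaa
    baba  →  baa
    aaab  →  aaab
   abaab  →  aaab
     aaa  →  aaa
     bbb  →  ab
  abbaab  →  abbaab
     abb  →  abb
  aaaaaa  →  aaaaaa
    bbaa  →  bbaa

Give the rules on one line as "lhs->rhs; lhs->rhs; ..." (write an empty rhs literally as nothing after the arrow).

  | aabaaa => aaaaa
  | aabaa => aaaa
  | baba => baa
  | aaab

aba->aa; bbb->ab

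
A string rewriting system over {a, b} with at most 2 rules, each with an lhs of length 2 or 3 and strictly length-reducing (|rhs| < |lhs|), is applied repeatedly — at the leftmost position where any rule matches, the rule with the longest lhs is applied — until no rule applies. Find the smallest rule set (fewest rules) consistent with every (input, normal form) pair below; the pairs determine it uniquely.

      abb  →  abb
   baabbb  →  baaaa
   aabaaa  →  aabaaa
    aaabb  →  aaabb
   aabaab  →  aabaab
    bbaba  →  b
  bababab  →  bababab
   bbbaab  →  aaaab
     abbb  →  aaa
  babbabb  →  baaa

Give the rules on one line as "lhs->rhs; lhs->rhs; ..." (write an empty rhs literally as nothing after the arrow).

  | abb
  | baabbb => baaaa
  | aabaaa
  | aaabb

bba->b; bbb->aa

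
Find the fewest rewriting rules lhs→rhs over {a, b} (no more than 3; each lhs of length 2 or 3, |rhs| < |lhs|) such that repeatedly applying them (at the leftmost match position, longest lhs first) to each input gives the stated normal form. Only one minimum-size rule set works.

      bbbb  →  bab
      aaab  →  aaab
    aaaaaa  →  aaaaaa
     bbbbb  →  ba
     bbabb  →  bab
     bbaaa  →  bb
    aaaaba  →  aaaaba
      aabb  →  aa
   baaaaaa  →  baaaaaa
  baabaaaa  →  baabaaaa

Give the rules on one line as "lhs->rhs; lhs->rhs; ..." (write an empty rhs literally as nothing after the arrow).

  | bbbb => bab
  | aaab
  | aaaaaa
  | bbbbb => babb => ba

abb->a; bba->bb; bbb->ba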